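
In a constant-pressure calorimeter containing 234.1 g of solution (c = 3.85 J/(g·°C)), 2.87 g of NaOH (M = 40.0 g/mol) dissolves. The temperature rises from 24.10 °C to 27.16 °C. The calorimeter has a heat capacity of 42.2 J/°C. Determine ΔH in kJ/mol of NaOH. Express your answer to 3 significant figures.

ΔH = -40.2 kJ/mol

|ΔT| = |27.16 − 24.10| = 3.06 °C
|q_surr| = (234.1 × 3.85 + 42.2) × 3.06 = 943.485 × 3.06 = 2887 J
n(NaOH) = 2.87 / 40.0 = 0.07175 mol
Temperature rose, so q_rxn = −|q_surr| = -2.887 kJ
ΔH = q_rxn / n = -40.24 kJ/mol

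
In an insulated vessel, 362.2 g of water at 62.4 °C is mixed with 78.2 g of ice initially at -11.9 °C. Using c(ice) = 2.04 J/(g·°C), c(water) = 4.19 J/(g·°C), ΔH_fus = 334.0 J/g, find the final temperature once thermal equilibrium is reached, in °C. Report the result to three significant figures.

Heat to bring ice to 0 °C and melt it: q₁ = 78.2×2.04×11.9 + 78.2×334.0 = 28017 J
Heat the water can supply cooling to 0 °C: 362.2×4.19×62.4 = 94699.4 J > q₁, so all ice melts.
Energy balance: 362.2×4.19×(62.4 − T) = 28017 + 78.2×4.19×(T − 0)
1517.618(62.4 − T) = 28017 + 327.658 T
94699.4 − 28017 = 1845.276 T
T = 66682.4 / 1845.276 = 36.14 °C

T_f = 36.1 °C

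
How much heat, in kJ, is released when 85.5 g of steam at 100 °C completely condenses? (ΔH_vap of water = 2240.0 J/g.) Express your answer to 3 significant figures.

q = 192 kJ

q = m × ΔH_vap = 85.5 × 2240.0 = 191500 J = 192 kJ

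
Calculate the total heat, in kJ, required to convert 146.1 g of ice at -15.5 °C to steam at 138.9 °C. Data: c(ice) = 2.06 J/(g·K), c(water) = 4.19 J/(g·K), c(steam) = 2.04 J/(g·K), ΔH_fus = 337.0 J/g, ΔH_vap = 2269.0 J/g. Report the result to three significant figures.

q1 (heat ice -15.5→0.0 °C): 146.1 × 2.06 × 15.5 = 4665 J
q2 (melt at 0 °C): 146.1 × 337.0 = 49236 J
q3 (heat water 0.0→100.0 °C): 146.1 × 4.19 × 100.0 = 61216 J
q4 (vaporize at 100 °C): 146.1 × 2269.0 = 331501 J
q5 (heat steam 100.0→138.9 °C): 146.1 × 2.04 × 38.9 = 11594 J
Total: 4665 + 49236 + 61216 + 331501 + 11594 = 458212 J = 458 kJ

q = 458 kJ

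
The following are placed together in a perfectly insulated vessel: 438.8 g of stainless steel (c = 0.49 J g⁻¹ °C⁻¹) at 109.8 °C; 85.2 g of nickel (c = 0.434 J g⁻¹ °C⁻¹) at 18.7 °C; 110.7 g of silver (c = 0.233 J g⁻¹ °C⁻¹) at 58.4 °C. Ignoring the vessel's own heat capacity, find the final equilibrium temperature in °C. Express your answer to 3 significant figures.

Σ mᵢcᵢ(T − Tᵢ) = 0  ⇒  T = Σ mᵢcᵢTᵢ / Σ mᵢcᵢ
Σ mᵢcᵢ = 438.8×0.49 + 85.2×0.434 + 110.7×0.233 = 277.7819
Σ mᵢcᵢTᵢ = 215.012×109.8 + 36.9768×18.7 + 25.7931×58.4 = 25806
T = 25806 / 277.7819 = 92.90 °C

T_f = 92.9 °C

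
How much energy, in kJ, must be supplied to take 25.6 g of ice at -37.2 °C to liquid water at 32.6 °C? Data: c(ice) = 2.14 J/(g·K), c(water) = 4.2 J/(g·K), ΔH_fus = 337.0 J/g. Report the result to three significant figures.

q = 14.2 kJ

q1 (heat ice -37.2→0.0 °C): 25.6 × 2.14 × 37.2 = 2038 J
q2 (melt at 0 °C): 25.6 × 337.0 = 8627 J
q3 (heat water 0.0→32.6 °C): 25.6 × 4.2 × 32.6 = 3505 J
Total: 2038 + 8627 + 3505 = 14170 J = 14.2 kJ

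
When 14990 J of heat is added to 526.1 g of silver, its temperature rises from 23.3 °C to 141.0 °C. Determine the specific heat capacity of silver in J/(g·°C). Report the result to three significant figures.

c = 0.242 J/(g·°C)

c = q / (m ΔT) = 14990 / (526.1 × 117.7)
c = 14990 / 61921.97 = 0.242 J/(g·°C)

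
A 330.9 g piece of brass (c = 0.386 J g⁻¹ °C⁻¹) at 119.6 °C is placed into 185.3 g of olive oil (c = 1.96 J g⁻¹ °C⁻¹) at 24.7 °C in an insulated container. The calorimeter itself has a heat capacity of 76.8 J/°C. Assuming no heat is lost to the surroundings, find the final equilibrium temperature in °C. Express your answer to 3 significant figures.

Heat lost by brass = heat gained by olive oil + calorimeter.
(330.9)(0.386)(119.6 − T) = [(185.3)(1.96) + 76.8](T − 24.7)
127.7274 (119.6 − T) = 439.988 (T − 24.7)
15276 − 127.7274 T = 439.988 T − 10868
26144 = 567.7154 T
T = 46.05 °C

T_f = 46.1 °C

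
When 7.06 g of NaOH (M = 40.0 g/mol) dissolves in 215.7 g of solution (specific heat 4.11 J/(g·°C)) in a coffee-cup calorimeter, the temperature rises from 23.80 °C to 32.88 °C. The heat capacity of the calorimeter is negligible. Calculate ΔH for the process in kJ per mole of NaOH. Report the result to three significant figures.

|ΔT| = |32.88 − 23.80| = 9.08 °C
|q_surr| = (215.7 × 4.11) × 9.08 = 886.527 × 9.08 = 8050 J
n(NaOH) = 7.06 / 40.0 = 0.1765 mol
Temperature rose, so q_rxn = −|q_surr| = -8.050 kJ
ΔH = q_rxn / n = -45.61 kJ/mol

ΔH = -45.6 kJ/mol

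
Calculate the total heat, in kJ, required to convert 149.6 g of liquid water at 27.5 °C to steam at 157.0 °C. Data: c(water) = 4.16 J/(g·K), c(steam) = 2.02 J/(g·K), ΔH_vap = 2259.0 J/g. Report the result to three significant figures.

q1 (heat water 27.5→100.0 °C): 149.6 × 4.16 × 72.5 = 45119 J
q2 (vaporize at 100 °C): 149.6 × 2259.0 = 337946 J
q3 (heat steam 100.0→157.0 °C): 149.6 × 2.02 × 57.0 = 17225 J
Total: 45119 + 337946 + 17225 = 400290 J = 400 kJ

q = 400 kJ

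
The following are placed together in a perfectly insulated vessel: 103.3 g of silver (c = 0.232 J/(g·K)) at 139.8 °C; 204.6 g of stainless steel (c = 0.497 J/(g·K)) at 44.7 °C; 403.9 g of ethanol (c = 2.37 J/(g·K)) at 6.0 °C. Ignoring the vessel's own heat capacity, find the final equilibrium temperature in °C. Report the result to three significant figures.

T_f = 12.6 °C

Σ mᵢcᵢ(T − Tᵢ) = 0  ⇒  T = Σ mᵢcᵢTᵢ / Σ mᵢcᵢ
Σ mᵢcᵢ = 103.3×0.232 + 204.6×0.497 + 403.9×2.37 = 1082.8948
Σ mᵢcᵢTᵢ = 23.9656×139.8 + 101.6862×44.7 + 957.243×6.0 = 13639
T = 13639 / 1082.8948 = 12.59 °C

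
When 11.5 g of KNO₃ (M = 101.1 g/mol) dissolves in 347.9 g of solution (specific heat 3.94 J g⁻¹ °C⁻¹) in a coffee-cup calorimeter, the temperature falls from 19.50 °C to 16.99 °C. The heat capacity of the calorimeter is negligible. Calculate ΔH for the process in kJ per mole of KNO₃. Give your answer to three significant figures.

ΔH = 30.2 kJ/mol

|ΔT| = |16.99 − 19.50| = 2.51 °C
|q_surr| = (347.9 × 3.94) × 2.51 = 1370.726 × 2.51 = 3440.5 J
n(KNO₃) = 11.5 / 101.1 = 0.11375 mol
Temperature fell, so q_rxn = +|q_surr| = 3.4405 kJ
ΔH = q_rxn / n = 30.246 kJ/mol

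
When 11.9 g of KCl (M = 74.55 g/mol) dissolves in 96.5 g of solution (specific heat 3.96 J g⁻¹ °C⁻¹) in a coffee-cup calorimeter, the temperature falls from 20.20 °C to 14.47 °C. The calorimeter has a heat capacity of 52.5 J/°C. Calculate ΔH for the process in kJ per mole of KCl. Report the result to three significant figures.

|ΔT| = |14.47 − 20.20| = 5.73 °C
|q_surr| = (96.5 × 3.96 + 52.5) × 5.73 = 434.64 × 5.73 = 2490 J
n(KCl) = 11.9 / 74.55 = 0.1596 mol
Temperature fell, so q_rxn = +|q_surr| = 2.490 kJ
ΔH = q_rxn / n = 15.60 kJ/mol

ΔH = 15.6 kJ/mol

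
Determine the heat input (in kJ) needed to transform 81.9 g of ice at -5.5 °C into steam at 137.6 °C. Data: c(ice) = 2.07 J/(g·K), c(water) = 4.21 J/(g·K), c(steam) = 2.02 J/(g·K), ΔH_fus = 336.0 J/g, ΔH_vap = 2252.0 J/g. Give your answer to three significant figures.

q = 254 kJ

q1 (heat ice -5.5→0.0 °C): 81.9 × 2.07 × 5.5 = 932 J
q2 (melt at 0 °C): 81.9 × 336.0 = 27518 J
q3 (heat water 0.0→100.0 °C): 81.9 × 4.21 × 100.0 = 34480 J
q4 (vaporize at 100 °C): 81.9 × 2252.0 = 184439 J
q5 (heat steam 100.0→137.6 °C): 81.9 × 2.02 × 37.6 = 6220 J
Total: 932 + 27518 + 34480 + 184439 + 6220 = 253589 J = 254 kJ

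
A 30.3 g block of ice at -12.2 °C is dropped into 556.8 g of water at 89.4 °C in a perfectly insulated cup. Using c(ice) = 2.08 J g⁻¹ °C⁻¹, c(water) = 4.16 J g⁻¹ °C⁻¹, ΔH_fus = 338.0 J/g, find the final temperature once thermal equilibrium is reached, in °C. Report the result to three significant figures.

Heat to bring ice to 0 °C and melt it: q₁ = 30.3×2.08×12.2 + 30.3×338.0 = 11010 J
Heat the water can supply cooling to 0 °C: 556.8×4.16×89.4 = 207076 J > q₁, so all ice melts.
Energy balance: 556.8×4.16×(89.4 − T) = 11010 + 30.3×4.16×(T − 0)
2316.288(89.4 − T) = 11010 + 126.048 T
207076 − 11010 = 2442.336 T
T = 196066 / 2442.336 = 80.28 °C

T_f = 80.3 °C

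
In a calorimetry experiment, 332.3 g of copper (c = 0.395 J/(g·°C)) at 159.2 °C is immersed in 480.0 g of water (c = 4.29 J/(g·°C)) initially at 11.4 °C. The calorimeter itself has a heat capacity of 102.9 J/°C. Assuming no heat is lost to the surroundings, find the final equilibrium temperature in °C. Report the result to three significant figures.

T_f = 19.9 °C

Heat lost by copper = heat gained by water + calorimeter.
(332.3)(0.395)(159.2 − T) = [(480.0)(4.29) + 102.9](T − 11.4)
131.2585 (159.2 − T) = 2162.1 (T − 11.4)
20896 − 131.2585 T = 2162.1 T − 24648
45544 = 2293.3585 T
T = 19.86 °C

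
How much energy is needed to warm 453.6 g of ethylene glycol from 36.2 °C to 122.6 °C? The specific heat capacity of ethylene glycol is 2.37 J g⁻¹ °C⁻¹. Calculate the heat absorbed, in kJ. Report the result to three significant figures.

q = m c ΔT = 453.6 × 2.37 × (122.6 − 36.2)
q = 453.6 × 2.37 × 86.4 = 92880 J = 92.9 kJ

q = 92.9 kJ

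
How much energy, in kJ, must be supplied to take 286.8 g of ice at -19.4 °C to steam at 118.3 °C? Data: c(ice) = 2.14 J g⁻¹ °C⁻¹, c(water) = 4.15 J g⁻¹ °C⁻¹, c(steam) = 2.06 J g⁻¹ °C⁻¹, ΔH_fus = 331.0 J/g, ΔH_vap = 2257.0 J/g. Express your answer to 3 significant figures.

q1 (heat ice -19.4→0.0 °C): 286.8 × 2.14 × 19.4 = 11907 J
q2 (melt at 0 °C): 286.8 × 331.0 = 94931 J
q3 (heat water 0.0→100.0 °C): 286.8 × 4.15 × 100.0 = 119022 J
q4 (vaporize at 100 °C): 286.8 × 2257.0 = 647308 J
q5 (heat steam 100.0→118.3 °C): 286.8 × 2.06 × 18.3 = 10812 J
Total: 11907 + 94931 + 119022 + 647308 + 10812 = 883980 J = 884 kJ

q = 884 kJ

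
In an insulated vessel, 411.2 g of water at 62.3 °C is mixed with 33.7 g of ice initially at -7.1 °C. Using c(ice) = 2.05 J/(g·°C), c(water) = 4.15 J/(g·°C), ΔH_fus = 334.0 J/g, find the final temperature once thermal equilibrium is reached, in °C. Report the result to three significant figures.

Heat to bring ice to 0 °C and melt it: q₁ = 33.7×2.05×7.1 + 33.7×334.0 = 11746 J
Heat the water can supply cooling to 0 °C: 411.2×4.15×62.3 = 106314 J > q₁, so all ice melts.
Energy balance: 411.2×4.15×(62.3 − T) = 11746 + 33.7×4.15×(T − 0)
1706.48(62.3 − T) = 11746 + 139.855 T
106314 − 11746 = 1846.335 T
T = 94568 / 1846.335 = 51.22 °C

T_f = 51.2 °C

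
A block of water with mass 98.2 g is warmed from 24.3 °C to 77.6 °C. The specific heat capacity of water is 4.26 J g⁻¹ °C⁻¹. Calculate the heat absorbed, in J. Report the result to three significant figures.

q = 22300 J

q = m c ΔT = 98.2 × 4.26 × (77.6 − 24.3)
q = 98.2 × 4.26 × 53.3 = 22300 J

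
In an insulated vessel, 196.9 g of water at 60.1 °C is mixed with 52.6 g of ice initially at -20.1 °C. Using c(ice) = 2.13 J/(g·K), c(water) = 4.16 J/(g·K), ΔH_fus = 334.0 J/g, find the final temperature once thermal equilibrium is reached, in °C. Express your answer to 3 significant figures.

Heat to bring ice to 0 °C and melt it: q₁ = 52.6×2.13×20.1 + 52.6×334.0 = 19820 J
Heat the water can supply cooling to 0 °C: 196.9×4.16×60.1 = 49228.2 J > q₁, so all ice melts.
Energy balance: 196.9×4.16×(60.1 − T) = 19820 + 52.6×4.16×(T − 0)
819.104(60.1 − T) = 19820 + 218.816 T
49228.2 − 19820 = 1037.920 T
T = 29408.2 / 1037.920 = 28.33 °C

T_f = 28.3 °C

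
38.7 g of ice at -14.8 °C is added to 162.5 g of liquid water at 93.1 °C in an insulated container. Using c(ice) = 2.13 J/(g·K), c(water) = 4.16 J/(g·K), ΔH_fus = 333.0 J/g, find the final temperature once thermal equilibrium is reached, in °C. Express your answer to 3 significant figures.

T_f = 58.3 °C

Heat to bring ice to 0 °C and melt it: q₁ = 38.7×2.13×14.8 + 38.7×333.0 = 14107 J
Heat the water can supply cooling to 0 °C: 162.5×4.16×93.1 = 62935.6 J > q₁, so all ice melts.
Energy balance: 162.5×4.16×(93.1 − T) = 14107 + 38.7×4.16×(T − 0)
676(93.1 − T) = 14107 + 160.992 T
62935.6 − 14107 = 836.992 T
T = 48828.6 / 836.992 = 58.34 °C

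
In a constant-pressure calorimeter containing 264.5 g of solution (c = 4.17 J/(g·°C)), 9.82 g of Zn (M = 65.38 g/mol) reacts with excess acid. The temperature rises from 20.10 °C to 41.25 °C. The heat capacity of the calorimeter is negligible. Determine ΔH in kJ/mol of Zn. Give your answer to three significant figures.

ΔH = -155 kJ/mol

|ΔT| = |41.25 − 20.10| = 21.15 °C
|q_surr| = (264.5 × 4.17) × 21.15 = 1102.965 × 21.15 = 23330 J
n(Zn) = 9.82 / 65.38 = 0.1502 mol
Temperature rose, so q_rxn = −|q_surr| = -23.33 kJ
ΔH = q_rxn / n = -155.3 kJ/mol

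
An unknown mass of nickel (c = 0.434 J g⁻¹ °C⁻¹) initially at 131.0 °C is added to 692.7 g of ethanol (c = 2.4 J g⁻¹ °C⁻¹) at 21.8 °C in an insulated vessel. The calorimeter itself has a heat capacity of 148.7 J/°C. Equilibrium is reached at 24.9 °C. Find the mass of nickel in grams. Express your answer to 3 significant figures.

m = 122 g

q_gained = (692.7 × 2.4 + 148.7) × (24.9 − 21.8) = 5615 J
q_lost = m × 0.434 × (131.0 − 24.9) = 46.0474 m
m = 5615 / 46.0474 = 122 g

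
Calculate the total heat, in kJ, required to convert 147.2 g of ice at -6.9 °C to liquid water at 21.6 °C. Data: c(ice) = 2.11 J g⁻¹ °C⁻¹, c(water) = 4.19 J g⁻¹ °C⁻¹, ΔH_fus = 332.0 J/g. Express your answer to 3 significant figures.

q = 64.3 kJ

q1 (heat ice -6.9→0.0 °C): 147.2 × 2.11 × 6.9 = 2143 J
q2 (melt at 0 °C): 147.2 × 332.0 = 48870 J
q3 (heat water 0.0→21.6 °C): 147.2 × 4.19 × 21.6 = 13322 J
Total: 2143 + 48870 + 13322 = 64335 J = 64.3 kJ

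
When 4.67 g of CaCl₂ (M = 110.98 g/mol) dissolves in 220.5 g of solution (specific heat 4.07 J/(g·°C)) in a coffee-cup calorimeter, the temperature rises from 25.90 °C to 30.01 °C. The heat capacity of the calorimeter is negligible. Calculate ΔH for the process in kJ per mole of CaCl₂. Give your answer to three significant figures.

ΔH = -87.7 kJ/mol

|ΔT| = |30.01 − 25.90| = 4.11 °C
|q_surr| = (220.5 × 4.07) × 4.11 = 897.435 × 4.11 = 3688.5 J
n(CaCl₂) = 4.67 / 110.98 = 0.042080 mol
Temperature rose, so q_rxn = −|q_surr| = -3.6885 kJ
ΔH = q_rxn / n = -87.65 kJ/mol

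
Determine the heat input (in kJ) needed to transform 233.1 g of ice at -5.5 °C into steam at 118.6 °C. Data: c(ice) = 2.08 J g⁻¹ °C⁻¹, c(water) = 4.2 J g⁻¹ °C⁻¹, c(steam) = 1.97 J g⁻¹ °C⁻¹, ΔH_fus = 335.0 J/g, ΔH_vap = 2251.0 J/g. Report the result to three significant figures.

q = 712 kJ

q1 (heat ice -5.5→0.0 °C): 233.1 × 2.08 × 5.5 = 2667 J
q2 (melt at 0 °C): 233.1 × 335.0 = 78089 J
q3 (heat water 0.0→100.0 °C): 233.1 × 4.2 × 100.0 = 97902 J
q4 (vaporize at 100 °C): 233.1 × 2251.0 = 524708 J
q5 (heat steam 100.0→118.6 °C): 233.1 × 1.97 × 18.6 = 8541 J
Total: 2667 + 78089 + 97902 + 524708 + 8541 = 711907 J = 712 kJ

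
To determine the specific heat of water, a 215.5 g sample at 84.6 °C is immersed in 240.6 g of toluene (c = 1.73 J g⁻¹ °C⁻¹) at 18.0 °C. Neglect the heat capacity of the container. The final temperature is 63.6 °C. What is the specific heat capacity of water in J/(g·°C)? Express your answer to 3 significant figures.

q_gained = (240.6 × 1.73) × (63.6 − 18.0) = 18980 J
q_lost = 215.5 × c × (84.6 − 63.6) = 4525.5 c
Set equal: c = 18980 / 4525.5 = 4.19 J/(g·°C)

c = 4.19 J/(g·°C)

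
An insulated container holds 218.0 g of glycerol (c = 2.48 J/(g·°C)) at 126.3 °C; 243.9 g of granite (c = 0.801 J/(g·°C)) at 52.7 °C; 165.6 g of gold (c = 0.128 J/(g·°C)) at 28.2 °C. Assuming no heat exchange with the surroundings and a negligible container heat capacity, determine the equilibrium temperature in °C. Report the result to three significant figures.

Σ mᵢcᵢ(T − Tᵢ) = 0  ⇒  T = Σ mᵢcᵢTᵢ / Σ mᵢcᵢ
Σ mᵢcᵢ = 218.0×2.48 + 243.9×0.801 + 165.6×0.128 = 757.2007
Σ mᵢcᵢTᵢ = 540.64×126.3 + 195.3639×52.7 + 21.1968×28.2 = 79176
T = 79176 / 757.2007 = 104.6 °C

T_f = 105 °C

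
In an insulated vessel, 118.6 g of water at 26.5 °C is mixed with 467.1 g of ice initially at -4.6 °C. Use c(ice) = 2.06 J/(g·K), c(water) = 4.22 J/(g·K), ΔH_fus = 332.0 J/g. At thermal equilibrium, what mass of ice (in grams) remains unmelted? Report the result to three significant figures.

Heat to warm all ice to 0 °C: 467.1×2.06×4.6 = 4426.2 J
Heat released by water cooling to 0 °C: 118.6×4.22×26.5 = 13263 J
13263 J < 4426.2 + 467.1×332.0 = 159503.4 J, so not all ice melts; final T = 0 °C.
Heat left for melting: 13263 − 4426.2 = 8836.8 J
Mass melted = 8836.8 / 332.0 = 26.62 g
Ice remaining = 467.1 − 26.62 = 440.48 g

m_ice remaining = 440 g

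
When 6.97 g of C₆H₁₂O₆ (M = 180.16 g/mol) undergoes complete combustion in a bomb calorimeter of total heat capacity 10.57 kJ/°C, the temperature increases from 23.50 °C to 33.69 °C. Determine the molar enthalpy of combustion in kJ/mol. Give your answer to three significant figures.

ΔH = -2780 kJ/mol

ΔT = 33.69 − 23.50 = 10.19 °C
q_cal = C_cal × ΔT = 10.57 × 10.19 = 107.7083 kJ
n = 6.97 / 180.16 = 0.03869 mol
q_rxn = −q_cal = -107.7083 kJ
ΔH = -107.7083 / 0.03869 = -2784 kJ/mol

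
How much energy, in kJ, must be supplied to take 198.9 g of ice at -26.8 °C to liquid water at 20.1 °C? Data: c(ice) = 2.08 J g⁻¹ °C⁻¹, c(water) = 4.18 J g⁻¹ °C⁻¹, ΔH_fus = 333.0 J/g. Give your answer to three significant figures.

q = 94.0 kJ

q1 (heat ice -26.8→0.0 °C): 198.9 × 2.08 × 26.8 = 11087 J
q2 (melt at 0 °C): 198.9 × 333.0 = 66234 J
q3 (heat water 0.0→20.1 °C): 198.9 × 4.18 × 20.1 = 16711 J
Total: 11087 + 66234 + 16711 = 94032 J = 94.0 kJ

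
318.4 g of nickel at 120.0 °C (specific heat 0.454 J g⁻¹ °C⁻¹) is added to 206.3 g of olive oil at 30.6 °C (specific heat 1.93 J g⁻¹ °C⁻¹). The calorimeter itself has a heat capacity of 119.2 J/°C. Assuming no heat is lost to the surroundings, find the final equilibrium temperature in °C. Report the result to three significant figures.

T_f = 50.1 °C

Heat lost by nickel = heat gained by olive oil + calorimeter.
(318.4)(0.454)(120.0 − T) = [(206.3)(1.93) + 119.2](T − 30.6)
144.5536 (120.0 − T) = 517.359 (T − 30.6)
17346 − 144.5536 T = 517.359 T − 15831
33177 = 661.9126 T
T = 50.12 °C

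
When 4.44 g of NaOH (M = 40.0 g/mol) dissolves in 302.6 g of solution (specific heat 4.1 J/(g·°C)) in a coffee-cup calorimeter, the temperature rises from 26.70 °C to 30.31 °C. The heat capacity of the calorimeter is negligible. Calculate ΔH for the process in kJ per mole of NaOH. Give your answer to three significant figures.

ΔH = -40.3 kJ/mol

|ΔT| = |30.31 − 26.70| = 3.61 °C
|q_surr| = (302.6 × 4.1) × 3.61 = 1240.66 × 3.61 = 4478.8 J
n(NaOH) = 4.44 / 40.0 = 0.11100 mol
Temperature rose, so q_rxn = −|q_surr| = -4.4788 kJ
ΔH = q_rxn / n = -40.3495 kJ/mol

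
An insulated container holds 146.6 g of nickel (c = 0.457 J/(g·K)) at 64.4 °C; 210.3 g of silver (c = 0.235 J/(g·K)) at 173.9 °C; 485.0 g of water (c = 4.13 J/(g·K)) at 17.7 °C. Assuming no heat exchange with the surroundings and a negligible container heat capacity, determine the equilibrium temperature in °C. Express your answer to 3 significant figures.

T_f = 22.8 °C

Σ mᵢcᵢ(T − Tᵢ) = 0  ⇒  T = Σ mᵢcᵢTᵢ / Σ mᵢcᵢ
Σ mᵢcᵢ = 146.6×0.457 + 210.3×0.235 + 485.0×4.13 = 2119.4667
Σ mᵢcᵢTᵢ = 66.9962×64.4 + 49.4205×173.9 + 2003.05×17.7 = 48363
T = 48363 / 2119.4667 = 22.82 °C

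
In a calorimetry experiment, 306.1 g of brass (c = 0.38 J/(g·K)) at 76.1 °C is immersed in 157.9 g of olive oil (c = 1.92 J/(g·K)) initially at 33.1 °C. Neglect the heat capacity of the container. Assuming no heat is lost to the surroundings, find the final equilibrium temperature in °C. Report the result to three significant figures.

T_f = 45.0 °C

Heat lost by brass = heat gained by olive oil.
(306.1)(0.38)(76.1 − T) = (157.9)(1.92)(T − 33.1)
116.318 (76.1 − T) = 303.168 (T − 33.1)
8851.8 − 116.318 T = 303.168 T − 10035
18886.8 = 419.486 T
T = 45.02 °C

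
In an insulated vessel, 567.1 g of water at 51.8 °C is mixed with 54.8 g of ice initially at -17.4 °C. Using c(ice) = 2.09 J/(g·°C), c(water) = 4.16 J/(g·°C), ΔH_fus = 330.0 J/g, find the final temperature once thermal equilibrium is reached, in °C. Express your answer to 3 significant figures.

T_f = 39.5 °C

Heat to bring ice to 0 °C and melt it: q₁ = 54.8×2.09×17.4 + 54.8×330.0 = 20077 J
Heat the water can supply cooling to 0 °C: 567.1×4.16×51.8 = 122203 J > q₁, so all ice melts.
Energy balance: 567.1×4.16×(51.8 − T) = 20077 + 54.8×4.16×(T − 0)
2359.136(51.8 − T) = 20077 + 227.968 T
122203 − 20077 = 2587.104 T
T = 102126 / 2587.104 = 39.48 °C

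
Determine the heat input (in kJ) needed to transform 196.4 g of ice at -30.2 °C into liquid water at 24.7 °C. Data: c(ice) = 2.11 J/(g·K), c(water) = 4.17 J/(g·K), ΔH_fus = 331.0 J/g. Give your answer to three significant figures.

q1 (heat ice -30.2→0.0 °C): 196.4 × 2.11 × 30.2 = 12515 J
q2 (melt at 0 °C): 196.4 × 331.0 = 65008 J
q3 (heat water 0.0→24.7 °C): 196.4 × 4.17 × 24.7 = 20229 J
Total: 12515 + 65008 + 20229 = 97752 J = 97.8 kJ

q = 97.8 kJ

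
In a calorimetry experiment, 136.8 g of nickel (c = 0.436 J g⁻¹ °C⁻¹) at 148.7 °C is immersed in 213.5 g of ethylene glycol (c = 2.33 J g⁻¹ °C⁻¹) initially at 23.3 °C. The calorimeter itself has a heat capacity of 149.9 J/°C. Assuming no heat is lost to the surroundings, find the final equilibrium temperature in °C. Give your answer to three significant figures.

Heat lost by nickel = heat gained by ethylene glycol + calorimeter.
(136.8)(0.436)(148.7 − T) = [(213.5)(2.33) + 149.9](T − 23.3)
59.6448 (148.7 − T) = 647.355 (T − 23.3)
8869.2 − 59.6448 T = 647.355 T − 15083
23952.2 = 706.9998 T
T = 33.88 °C

T_f = 33.9 °C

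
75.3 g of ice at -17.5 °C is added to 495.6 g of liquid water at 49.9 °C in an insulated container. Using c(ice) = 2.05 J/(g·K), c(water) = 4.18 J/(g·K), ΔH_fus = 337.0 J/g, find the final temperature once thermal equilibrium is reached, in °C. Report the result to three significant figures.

Heat to bring ice to 0 °C and melt it: q₁ = 75.3×2.05×17.5 + 75.3×337.0 = 28077 J
Heat the water can supply cooling to 0 °C: 495.6×4.18×49.9 = 103373 J > q₁, so all ice melts.
Energy balance: 495.6×4.18×(49.9 − T) = 28077 + 75.3×4.18×(T − 0)
2071.608(49.9 − T) = 28077 + 314.754 T
103373 − 28077 = 2386.362 T
T = 75296 / 2386.362 = 31.55 °C

T_f = 31.6 °C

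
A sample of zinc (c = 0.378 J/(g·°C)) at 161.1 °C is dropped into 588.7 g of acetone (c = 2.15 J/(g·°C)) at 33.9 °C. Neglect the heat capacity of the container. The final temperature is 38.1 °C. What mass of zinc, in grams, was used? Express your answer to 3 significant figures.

m = 114 g

q_gained = (588.7 × 2.15) × (38.1 − 33.9) = 5316 J
q_lost = m × 0.378 × (161.1 − 38.1) = 46.494 m
m = 5316 / 46.494 = 114 g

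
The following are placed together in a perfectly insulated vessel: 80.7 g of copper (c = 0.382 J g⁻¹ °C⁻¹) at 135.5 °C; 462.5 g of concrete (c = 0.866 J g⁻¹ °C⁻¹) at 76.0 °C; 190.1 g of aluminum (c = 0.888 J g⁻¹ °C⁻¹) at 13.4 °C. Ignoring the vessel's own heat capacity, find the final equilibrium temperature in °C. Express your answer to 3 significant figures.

Σ mᵢcᵢ(T − Tᵢ) = 0  ⇒  T = Σ mᵢcᵢTᵢ / Σ mᵢcᵢ
Σ mᵢcᵢ = 80.7×0.382 + 462.5×0.866 + 190.1×0.888 = 600.1612
Σ mᵢcᵢTᵢ = 30.8274×135.5 + 400.525×76.0 + 168.8088×13.4 = 36879
T = 36879 / 600.1612 = 61.448 °C

T_f = 61.4 °C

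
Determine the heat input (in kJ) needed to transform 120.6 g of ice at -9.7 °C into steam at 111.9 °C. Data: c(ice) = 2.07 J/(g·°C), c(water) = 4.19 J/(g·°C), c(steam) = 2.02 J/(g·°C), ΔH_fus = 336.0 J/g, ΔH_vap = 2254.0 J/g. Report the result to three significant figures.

q1 (heat ice -9.7→0.0 °C): 120.6 × 2.07 × 9.7 = 2422 J
q2 (melt at 0 °C): 120.6 × 336.0 = 40522 J
q3 (heat water 0.0→100.0 °C): 120.6 × 4.19 × 100.0 = 50531 J
q4 (vaporize at 100 °C): 120.6 × 2254.0 = 271832 J
q5 (heat steam 100.0→111.9 °C): 120.6 × 2.02 × 11.9 = 2899 J
Total: 2422 + 40522 + 50531 + 271832 + 2899 = 368206 J = 368 kJ

q = 368 kJ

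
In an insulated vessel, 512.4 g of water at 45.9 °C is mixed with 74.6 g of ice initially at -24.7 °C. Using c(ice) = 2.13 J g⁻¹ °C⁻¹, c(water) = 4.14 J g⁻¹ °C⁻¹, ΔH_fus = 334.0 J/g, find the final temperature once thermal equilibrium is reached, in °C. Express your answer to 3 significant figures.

Heat to bring ice to 0 °C and melt it: q₁ = 74.6×2.13×24.7 + 74.6×334.0 = 28841 J
Heat the water can supply cooling to 0 °C: 512.4×4.14×45.9 = 97369.3 J > q₁, so all ice melts.
Energy balance: 512.4×4.14×(45.9 − T) = 28841 + 74.6×4.14×(T − 0)
2121.336(45.9 − T) = 28841 + 308.844 T
97369.3 − 28841 = 2430.180 T
T = 68528.3 / 2430.180 = 28.20 °C

T_f = 28.2 °C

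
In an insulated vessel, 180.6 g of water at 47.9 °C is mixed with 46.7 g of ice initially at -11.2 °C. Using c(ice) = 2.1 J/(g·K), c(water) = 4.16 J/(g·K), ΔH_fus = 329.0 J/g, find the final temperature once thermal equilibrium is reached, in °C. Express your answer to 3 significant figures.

T_f = 20.6 °C

Heat to bring ice to 0 °C and melt it: q₁ = 46.7×2.1×11.2 + 46.7×329.0 = 16463 J
Heat the water can supply cooling to 0 °C: 180.6×4.16×47.9 = 35987.1 J > q₁, so all ice melts.
Energy balance: 180.6×4.16×(47.9 − T) = 16463 + 46.7×4.16×(T − 0)
751.296(47.9 − T) = 16463 + 194.272 T
35987.1 − 16463 = 945.568 T
T = 19524.1 / 945.568 = 20.648 °C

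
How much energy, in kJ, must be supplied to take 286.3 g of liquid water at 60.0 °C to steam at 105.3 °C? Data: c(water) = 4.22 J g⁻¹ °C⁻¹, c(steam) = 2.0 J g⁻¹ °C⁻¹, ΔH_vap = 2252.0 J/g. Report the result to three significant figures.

q = 696 kJ

q1 (heat water 60.0→100.0 °C): 286.3 × 4.22 × 40.0 = 48327 J
q2 (vaporize at 100 °C): 286.3 × 2252.0 = 644748 J
q3 (heat steam 100.0→105.3 °C): 286.3 × 2.0 × 5.3 = 3035 J
Total: 48327 + 644748 + 3035 = 696110 J = 696 kJ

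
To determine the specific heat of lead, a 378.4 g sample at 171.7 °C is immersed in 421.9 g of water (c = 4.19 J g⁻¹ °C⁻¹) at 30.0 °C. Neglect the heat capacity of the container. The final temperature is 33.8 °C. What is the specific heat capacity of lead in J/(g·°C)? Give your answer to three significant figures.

q_gained = (421.9 × 4.19) × (33.8 − 30.0) = 6717 J
q_lost = 378.4 × c × (171.7 − 33.8) = 52181.36 c
Set equal: c = 6717 / 52181.36 = 0.129 J/(g·°C)

c = 0.129 J/(g·°C)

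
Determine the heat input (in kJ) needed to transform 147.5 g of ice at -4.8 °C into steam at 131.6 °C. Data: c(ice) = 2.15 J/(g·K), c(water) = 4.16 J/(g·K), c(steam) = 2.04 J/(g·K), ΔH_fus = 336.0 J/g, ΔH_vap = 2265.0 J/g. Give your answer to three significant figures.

q1 (heat ice -4.8→0.0 °C): 147.5 × 2.15 × 4.8 = 1522 J
q2 (melt at 0 °C): 147.5 × 336.0 = 49560 J
q3 (heat water 0.0→100.0 °C): 147.5 × 4.16 × 100.0 = 61360 J
q4 (vaporize at 100 °C): 147.5 × 2265.0 = 334088 J
q5 (heat steam 100.0→131.6 °C): 147.5 × 2.04 × 31.6 = 9508 J
Total: 1522 + 49560 + 61360 + 334088 + 9508 = 456038 J = 456 kJ

q = 456 kJ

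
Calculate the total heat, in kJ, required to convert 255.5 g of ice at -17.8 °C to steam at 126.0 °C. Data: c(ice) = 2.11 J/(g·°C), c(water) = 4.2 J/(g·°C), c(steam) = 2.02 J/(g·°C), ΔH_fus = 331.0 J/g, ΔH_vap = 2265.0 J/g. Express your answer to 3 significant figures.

q = 794 kJ

q1 (heat ice -17.8→0.0 °C): 255.5 × 2.11 × 17.8 = 9596 J
q2 (melt at 0 °C): 255.5 × 331.0 = 84571 J
q3 (heat water 0.0→100.0 °C): 255.5 × 4.2 × 100.0 = 107310 J
q4 (vaporize at 100 °C): 255.5 × 2265.0 = 578708 J
q5 (heat steam 100.0→126.0 °C): 255.5 × 2.02 × 26.0 = 13419 J
Total: 9596 + 84571 + 107310 + 578708 + 13419 = 793604 J = 794 kJ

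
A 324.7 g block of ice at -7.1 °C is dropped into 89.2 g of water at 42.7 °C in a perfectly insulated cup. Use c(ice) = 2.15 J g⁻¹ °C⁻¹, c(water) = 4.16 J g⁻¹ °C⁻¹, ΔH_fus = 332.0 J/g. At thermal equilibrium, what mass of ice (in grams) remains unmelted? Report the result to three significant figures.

Heat to warm all ice to 0 °C: 324.7×2.15×7.1 = 4956.5 J
Heat released by water cooling to 0 °C: 89.2×4.16×42.7 = 15845 J
15845 J < 4956.5 + 324.7×332.0 = 112756.9 J, so not all ice melts; final T = 0 °C.
Heat left for melting: 15845 − 4956.5 = 10888.5 J
Mass melted = 10888.5 / 332.0 = 32.80 g
Ice remaining = 324.7 − 32.80 = 291.90 g

m_ice remaining = 292 g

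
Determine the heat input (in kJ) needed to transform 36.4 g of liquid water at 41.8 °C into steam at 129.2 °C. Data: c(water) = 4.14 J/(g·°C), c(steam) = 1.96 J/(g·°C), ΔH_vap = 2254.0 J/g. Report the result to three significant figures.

q1 (heat water 41.8→100.0 °C): 36.4 × 4.14 × 58.2 = 8771 J
q2 (vaporize at 100 °C): 36.4 × 2254.0 = 82046 J
q3 (heat steam 100.0→129.2 °C): 36.4 × 1.96 × 29.2 = 2083 J
Total: 8771 + 82046 + 2083 = 92900 J = 92.9 kJ

q = 92.9 kJ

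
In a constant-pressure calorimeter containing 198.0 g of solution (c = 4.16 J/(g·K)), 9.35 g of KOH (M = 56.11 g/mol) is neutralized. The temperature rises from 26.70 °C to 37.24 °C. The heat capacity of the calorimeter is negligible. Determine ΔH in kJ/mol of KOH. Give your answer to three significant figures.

|ΔT| = |37.24 − 26.70| = 10.54 °C
|q_surr| = (198.0 × 4.16) × 10.54 = 823.68 × 10.54 = 8682 J
n(KOH) = 9.35 / 56.11 = 0.1666 mol
Temperature rose, so q_rxn = −|q_surr| = -8.682 kJ
ΔH = q_rxn / n = -52.11 kJ/mol

ΔH = -52.1 kJ/mol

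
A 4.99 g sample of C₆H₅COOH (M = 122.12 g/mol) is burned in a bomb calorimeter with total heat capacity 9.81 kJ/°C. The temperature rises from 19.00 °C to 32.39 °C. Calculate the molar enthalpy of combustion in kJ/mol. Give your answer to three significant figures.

ΔH = -3210 kJ/mol

ΔT = 32.39 − 19.00 = 13.39 °C
q_cal = C_cal × ΔT = 9.81 × 13.39 = 131.3559 kJ
n = 4.99 / 122.12 = 0.04086 mol
q_rxn = −q_cal = -131.3559 kJ
ΔH = -131.3559 / 0.04086 = -3214.8 kJ/mol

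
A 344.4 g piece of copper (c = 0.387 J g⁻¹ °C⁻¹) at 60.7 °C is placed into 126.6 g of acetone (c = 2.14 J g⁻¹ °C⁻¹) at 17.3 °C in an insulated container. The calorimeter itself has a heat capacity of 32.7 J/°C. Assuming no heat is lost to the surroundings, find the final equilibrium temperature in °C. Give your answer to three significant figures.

T_f = 30.5 °C

Heat lost by copper = heat gained by acetone + calorimeter.
(344.4)(0.387)(60.7 − T) = [(126.6)(2.14) + 32.7](T − 17.3)
133.2828 (60.7 − T) = 303.624 (T − 17.3)
8090.3 − 133.2828 T = 303.624 T − 5252.7
13343.0 = 436.9068 T
T = 30.54 °C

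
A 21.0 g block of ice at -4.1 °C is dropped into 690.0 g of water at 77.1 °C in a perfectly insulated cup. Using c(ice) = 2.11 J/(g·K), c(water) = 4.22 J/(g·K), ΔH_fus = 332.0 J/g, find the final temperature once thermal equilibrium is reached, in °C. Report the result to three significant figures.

Heat to bring ice to 0 °C and melt it: q₁ = 21.0×2.11×4.1 + 21.0×332.0 = 7153.7 J
Heat the water can supply cooling to 0 °C: 690.0×4.22×77.1 = 224500 J > q₁, so all ice melts.
Energy balance: 690.0×4.22×(77.1 − T) = 7153.7 + 21.0×4.22×(T − 0)
2911.8(77.1 − T) = 7153.7 + 88.62 T
224500 − 7153.7 = 3000.42 T
T = 217346.3 / 3000.42 = 72.44 °C

T_f = 72.4 °C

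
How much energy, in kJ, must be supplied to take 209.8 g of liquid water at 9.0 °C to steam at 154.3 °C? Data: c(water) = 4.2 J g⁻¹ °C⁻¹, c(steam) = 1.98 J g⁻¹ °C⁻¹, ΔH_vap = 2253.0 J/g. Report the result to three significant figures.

q1 (heat water 9.0→100.0 °C): 209.8 × 4.2 × 91.0 = 80186 J
q2 (vaporize at 100 °C): 209.8 × 2253.0 = 472679 J
q3 (heat steam 100.0→154.3 °C): 209.8 × 1.98 × 54.3 = 22556 J
Total: 80186 + 472679 + 22556 = 575421 J = 575 kJ

q = 575 kJ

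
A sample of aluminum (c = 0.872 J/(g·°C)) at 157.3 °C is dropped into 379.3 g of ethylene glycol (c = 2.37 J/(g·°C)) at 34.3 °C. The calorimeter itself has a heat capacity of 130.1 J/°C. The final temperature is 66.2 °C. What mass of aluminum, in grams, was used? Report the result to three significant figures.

m = 413 g

q_gained = (379.3 × 2.37 + 130.1) × (66.2 − 34.3) = 32830 J
q_lost = m × 0.872 × (157.3 − 66.2) = 79.4392 m
m = 32830 / 79.4392 = 413 g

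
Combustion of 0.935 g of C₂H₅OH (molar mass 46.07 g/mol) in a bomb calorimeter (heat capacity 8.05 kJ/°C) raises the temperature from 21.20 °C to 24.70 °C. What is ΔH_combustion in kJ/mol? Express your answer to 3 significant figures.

ΔT = 24.70 − 21.20 = 3.50 °C
q_cal = C_cal × ΔT = 8.05 × 3.50 = 28.175 kJ
n = 0.935 / 46.07 = 0.02030 mol
q_rxn = −q_cal = -28.175 kJ
ΔH = -28.175 / 0.02030 = -1388 kJ/mol

ΔH = -1390 kJ/mol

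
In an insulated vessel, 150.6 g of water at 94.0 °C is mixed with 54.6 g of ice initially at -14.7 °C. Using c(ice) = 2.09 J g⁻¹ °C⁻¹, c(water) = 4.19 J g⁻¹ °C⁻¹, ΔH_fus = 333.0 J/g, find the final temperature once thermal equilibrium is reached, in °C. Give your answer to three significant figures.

Heat to bring ice to 0 °C and melt it: q₁ = 54.6×2.09×14.7 + 54.6×333.0 = 19859 J
Heat the water can supply cooling to 0 °C: 150.6×4.19×94.0 = 59315.3 J > q₁, so all ice melts.
Energy balance: 150.6×4.19×(94.0 − T) = 19859 + 54.6×4.19×(T − 0)
631.014(94.0 − T) = 19859 + 228.774 T
59315.3 − 19859 = 859.788 T
T = 39456.3 / 859.788 = 45.89 °C

T_f = 45.9 °C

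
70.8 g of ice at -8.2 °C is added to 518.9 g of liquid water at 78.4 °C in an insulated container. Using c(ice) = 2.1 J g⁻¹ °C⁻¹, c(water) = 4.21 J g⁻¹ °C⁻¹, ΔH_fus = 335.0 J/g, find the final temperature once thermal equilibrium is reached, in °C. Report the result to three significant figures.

T_f = 58.9 °C

Heat to bring ice to 0 °C and melt it: q₁ = 70.8×2.1×8.2 + 70.8×335.0 = 24937 J
Heat the water can supply cooling to 0 °C: 518.9×4.21×78.4 = 171270 J > q₁, so all ice melts.
Energy balance: 518.9×4.21×(78.4 − T) = 24937 + 70.8×4.21×(T − 0)
2184.569(78.4 − T) = 24937 + 298.068 T
171270 − 24937 = 2482.637 T
T = 146333 / 2482.637 = 58.94 °C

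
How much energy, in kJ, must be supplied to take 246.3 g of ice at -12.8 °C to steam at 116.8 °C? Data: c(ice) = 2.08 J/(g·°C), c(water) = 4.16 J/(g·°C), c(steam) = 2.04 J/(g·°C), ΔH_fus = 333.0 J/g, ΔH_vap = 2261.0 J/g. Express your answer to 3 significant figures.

q = 756 kJ

q1 (heat ice -12.8→0.0 °C): 246.3 × 2.08 × 12.8 = 6557 J
q2 (melt at 0 °C): 246.3 × 333.0 = 82018 J
q3 (heat water 0.0→100.0 °C): 246.3 × 4.16 × 100.0 = 102461 J
q4 (vaporize at 100 °C): 246.3 × 2261.0 = 556884 J
q5 (heat steam 100.0→116.8 °C): 246.3 × 2.04 × 16.8 = 8441 J
Total: 6557 + 82018 + 102461 + 556884 + 8441 = 756361 J = 756 kJ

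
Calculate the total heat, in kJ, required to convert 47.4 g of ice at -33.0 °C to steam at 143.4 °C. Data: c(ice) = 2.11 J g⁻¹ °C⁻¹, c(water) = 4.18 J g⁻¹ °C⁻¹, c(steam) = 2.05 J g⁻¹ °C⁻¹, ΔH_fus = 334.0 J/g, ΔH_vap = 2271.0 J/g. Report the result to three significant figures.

q = 151 kJ

q1 (heat ice -33.0→0.0 °C): 47.4 × 2.11 × 33.0 = 3300 J
q2 (melt at 0 °C): 47.4 × 334.0 = 15832 J
q3 (heat water 0.0→100.0 °C): 47.4 × 4.18 × 100.0 = 19813 J
q4 (vaporize at 100 °C): 47.4 × 2271.0 = 107645 J
q5 (heat steam 100.0→143.4 °C): 47.4 × 2.05 × 43.4 = 4217 J
Total: 3300 + 15832 + 19813 + 107645 + 4217 = 150807 J = 151 kJ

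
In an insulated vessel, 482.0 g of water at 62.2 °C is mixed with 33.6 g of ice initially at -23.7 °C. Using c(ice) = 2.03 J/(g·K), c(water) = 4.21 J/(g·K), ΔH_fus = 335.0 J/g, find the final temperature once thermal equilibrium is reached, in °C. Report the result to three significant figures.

T_f = 52.2 °C

Heat to bring ice to 0 °C and melt it: q₁ = 33.6×2.03×23.7 + 33.6×335.0 = 12873 J
Heat the water can supply cooling to 0 °C: 482.0×4.21×62.2 = 126217 J > q₁, so all ice melts.
Energy balance: 482.0×4.21×(62.2 − T) = 12873 + 33.6×4.21×(T − 0)
2029.22(62.2 − T) = 12873 + 141.456 T
126217 − 12873 = 2170.676 T
T = 113344 / 2170.676 = 52.22 °C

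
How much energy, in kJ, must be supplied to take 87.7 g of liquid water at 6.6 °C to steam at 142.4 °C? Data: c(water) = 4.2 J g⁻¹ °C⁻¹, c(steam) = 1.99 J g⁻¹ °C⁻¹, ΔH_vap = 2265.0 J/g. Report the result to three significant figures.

q1 (heat water 6.6→100.0 °C): 87.7 × 4.2 × 93.4 = 34403 J
q2 (vaporize at 100 °C): 87.7 × 2265.0 = 198641 J
q3 (heat steam 100.0→142.4 °C): 87.7 × 1.99 × 42.4 = 7400 J
Total: 34403 + 198641 + 7400 = 240444 J = 240 kJ

q = 240 kJ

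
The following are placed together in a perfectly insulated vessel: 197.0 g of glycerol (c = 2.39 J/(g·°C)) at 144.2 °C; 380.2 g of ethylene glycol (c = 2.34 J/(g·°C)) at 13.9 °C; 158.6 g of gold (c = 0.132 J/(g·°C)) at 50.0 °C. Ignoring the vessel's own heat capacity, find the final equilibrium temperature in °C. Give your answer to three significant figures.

T_f = 58.9 °C

Σ mᵢcᵢ(T − Tᵢ) = 0  ⇒  T = Σ mᵢcᵢTᵢ / Σ mᵢcᵢ
Σ mᵢcᵢ = 197.0×2.39 + 380.2×2.34 + 158.6×0.132 = 1381.4332
Σ mᵢcᵢTᵢ = 470.83×144.2 + 889.668×13.9 + 20.9352×50.0 = 81307
T = 81307 / 1381.4332 = 58.86 °C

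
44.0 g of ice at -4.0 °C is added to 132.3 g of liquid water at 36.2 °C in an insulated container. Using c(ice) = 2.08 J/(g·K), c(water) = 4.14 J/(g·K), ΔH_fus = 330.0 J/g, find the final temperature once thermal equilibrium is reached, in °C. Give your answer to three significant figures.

T_f = 6.77 °C

Heat to bring ice to 0 °C and melt it: q₁ = 44.0×2.08×4.0 + 44.0×330.0 = 14886 J
Heat the water can supply cooling to 0 °C: 132.3×4.14×36.2 = 19827.5 J > q₁, so all ice melts.
Energy balance: 132.3×4.14×(36.2 − T) = 14886 + 44.0×4.14×(T − 0)
547.722(36.2 − T) = 14886 + 182.16 T
19827.5 − 14886 = 729.882 T
T = 4941.5 / 729.882 = 6.770 °C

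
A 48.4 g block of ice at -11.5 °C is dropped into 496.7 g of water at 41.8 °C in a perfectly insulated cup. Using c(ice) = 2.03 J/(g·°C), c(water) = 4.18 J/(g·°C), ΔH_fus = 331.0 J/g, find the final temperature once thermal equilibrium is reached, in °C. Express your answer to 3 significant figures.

T_f = 30.6 °C

Heat to bring ice to 0 °C and melt it: q₁ = 48.4×2.03×11.5 + 48.4×331.0 = 17150 J
Heat the water can supply cooling to 0 °C: 496.7×4.18×41.8 = 86785.4 J > q₁, so all ice melts.
Energy balance: 496.7×4.18×(41.8 − T) = 17150 + 48.4×4.18×(T − 0)
2076.206(41.8 − T) = 17150 + 202.312 T
86785.4 − 17150 = 2278.518 T
T = 69635.4 / 2278.518 = 30.56 °C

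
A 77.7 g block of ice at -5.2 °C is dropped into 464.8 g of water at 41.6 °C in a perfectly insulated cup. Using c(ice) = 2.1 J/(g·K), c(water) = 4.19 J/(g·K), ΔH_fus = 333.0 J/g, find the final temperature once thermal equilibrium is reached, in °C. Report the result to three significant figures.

T_f = 23.9 °C

Heat to bring ice to 0 °C and melt it: q₁ = 77.7×2.1×5.2 + 77.7×333.0 = 26723 J
Heat the water can supply cooling to 0 °C: 464.8×4.19×41.6 = 81016.5 J > q₁, so all ice melts.
Energy balance: 464.8×4.19×(41.6 − T) = 26723 + 77.7×4.19×(T − 0)
1947.512(41.6 − T) = 26723 + 325.563 T
81016.5 − 26723 = 2273.075 T
T = 54293.5 / 2273.075 = 23.89 °C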